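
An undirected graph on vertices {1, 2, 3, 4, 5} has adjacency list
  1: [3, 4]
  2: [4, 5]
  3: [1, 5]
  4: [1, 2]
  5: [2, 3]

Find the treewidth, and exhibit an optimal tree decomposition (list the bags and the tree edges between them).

Every bag has size at most 3, so the width is 3 − 1 = 2 and tw(G) ≤ 2. For the lower bound, G contains the cycle 2–5–3–1–4–2, so G is not a forest; only forests have treewidth ≤ 1, hence tw(G) ≥ 2. Therefore the treewidth is 2.

Treewidth 2.
One such decomposition:
Bags: B1 = {2, 3, 5}  B2 = {1, 2, 3}  B3 = {1, 2, 4}
Tree: B1–B2, B2–B3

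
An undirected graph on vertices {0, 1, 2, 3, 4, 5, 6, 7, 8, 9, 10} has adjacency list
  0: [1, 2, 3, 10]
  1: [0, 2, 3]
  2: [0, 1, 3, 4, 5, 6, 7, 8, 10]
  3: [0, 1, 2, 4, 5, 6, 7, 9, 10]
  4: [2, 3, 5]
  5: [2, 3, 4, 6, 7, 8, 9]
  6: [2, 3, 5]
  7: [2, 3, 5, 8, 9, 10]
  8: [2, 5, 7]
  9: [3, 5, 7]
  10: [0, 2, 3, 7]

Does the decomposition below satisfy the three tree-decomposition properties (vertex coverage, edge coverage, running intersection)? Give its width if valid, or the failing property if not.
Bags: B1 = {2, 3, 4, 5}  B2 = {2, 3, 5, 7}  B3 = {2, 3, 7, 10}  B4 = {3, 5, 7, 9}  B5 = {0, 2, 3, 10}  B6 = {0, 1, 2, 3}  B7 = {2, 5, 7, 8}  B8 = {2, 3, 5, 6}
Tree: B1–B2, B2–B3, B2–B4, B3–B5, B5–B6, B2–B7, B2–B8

Yes; width 3.

Every vertex of G appears in some bag (union = {0, 1, 2, 3, 4, 5, 6, 7, 8, 9, 10}); every edge is covered by a bag; and for each vertex v the set of bags containing v is connected in the bag tree. The decomposition is therefore valid. The largest bag has 4 vertices, so the width is 3.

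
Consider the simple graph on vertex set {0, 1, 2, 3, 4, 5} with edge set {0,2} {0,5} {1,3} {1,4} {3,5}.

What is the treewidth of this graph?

A width-1 tree decomposition is:
Bags: B1 = {1, 4}  B2 = {1, 3}  B3 = {3, 5}  B4 = {0, 5}  B5 = {0, 2}
Tree: B1–B2, B2–B3, B3–B4, B4–B5
Every bag has size at most 2, so the width is 2 − 1 = 1 and tw(G) ≤ 1. Any graph with an edge has treewidth ≥ 1, and G has the edge 4–1. The upper and lower bounds meet at 1, so that is the treewidth.

1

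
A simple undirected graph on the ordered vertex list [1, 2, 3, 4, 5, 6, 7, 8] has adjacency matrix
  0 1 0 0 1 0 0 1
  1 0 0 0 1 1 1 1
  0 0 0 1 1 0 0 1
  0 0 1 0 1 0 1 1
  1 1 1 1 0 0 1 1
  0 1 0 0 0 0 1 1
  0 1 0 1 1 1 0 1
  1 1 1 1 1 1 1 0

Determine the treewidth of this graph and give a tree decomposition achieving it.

The largest bag has 4 vertices, giving width 3; this decomposition certifies tw(G) ≤ 3. On the other hand G contains the 4-clique {1, 2, 5, 8}. A clique must lie in a single bag of any decomposition, so no decomposition can have width below 3. Combining the bounds, tw(G) = 3.

Treewidth 3.
One optimal decomposition is:
Bags: B1 = {4, 5, 7, 8}  B2 = {2, 5, 7, 8}  B3 = {3, 4, 5, 8}  B4 = {1, 2, 5, 8}  B5 = {2, 6, 7, 8}
Tree: B1–B2, B1–B3, B2–B4, B2–B5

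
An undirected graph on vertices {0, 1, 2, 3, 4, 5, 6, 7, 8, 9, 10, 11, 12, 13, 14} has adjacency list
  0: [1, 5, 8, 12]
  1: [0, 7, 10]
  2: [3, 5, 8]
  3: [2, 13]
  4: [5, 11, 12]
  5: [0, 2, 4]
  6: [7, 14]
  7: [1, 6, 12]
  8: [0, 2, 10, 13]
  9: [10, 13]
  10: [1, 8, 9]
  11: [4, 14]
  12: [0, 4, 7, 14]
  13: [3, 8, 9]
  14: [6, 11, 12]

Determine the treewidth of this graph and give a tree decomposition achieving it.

Treewidth 3.
One such decomposition:
Bags: B1 = {2, 3, 9, 13}  B2 = {2, 8, 9, 13}  B3 = {2, 8, 9, 10}  B4 = {2, 5, 8, 10}  B5 = {0, 5, 8, 10}  B6 = {0, 1, 5, 10}  B7 = {0, 1, 4, 5}  B8 = {0, 1, 4, 12}  B9 = {1, 4, 7, 12}  B10 = {4, 7, 11, 12}  B11 = {7, 11, 12, 14}  B12 = {6, 7, 11, 14}
Tree: B1–B2, B2–B3, B3–B4, B4–B5, B5–B6, B6–B7, B7–B8, B8–B9, B9–B10, B10–B11, B11–B12

The largest bag has 4 vertices, giving width 3; this decomposition certifies tw(G) ≤ 3. For the lower bound: the 4 vertex sets {3,9,13}, {2}, {8}, {0,1,5,10} are disjoint, each induces a connected subgraph, and every pair is joined by at least one edge of G. Contracting each set to a single vertex therefore yields K_{4} as a minor, and since treewidth is minor-monotone, tw(G) ≥ tw(K_{4}) = 3. Hence tw(G) = 3 exactly.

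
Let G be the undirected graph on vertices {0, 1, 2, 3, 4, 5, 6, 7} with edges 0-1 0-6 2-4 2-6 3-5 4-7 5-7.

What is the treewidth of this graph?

1

A width-1 tree decomposition is:
Bags: B1 = {0, 1}  B2 = {0, 6}  B3 = {2, 6}  B4 = {2, 4}  B5 = {4, 7}  B6 = {5, 7}  B7 = {3, 5}
Tree: B1–B2, B2–B3, B3–B4, B4–B5, B5–B6, B6–B7
Every bag has size at most 2, so the width is 2 − 1 = 1 and tw(G) ≤ 1. Any graph with an edge has treewidth ≥ 1, and G has the edge 1–0. Therefore the treewidth is 1.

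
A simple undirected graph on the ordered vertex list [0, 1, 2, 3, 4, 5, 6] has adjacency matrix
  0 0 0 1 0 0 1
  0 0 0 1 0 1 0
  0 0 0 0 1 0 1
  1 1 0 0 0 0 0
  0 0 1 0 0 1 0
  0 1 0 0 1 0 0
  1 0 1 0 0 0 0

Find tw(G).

2

A width-2 tree decomposition is:
Bags: B1 = {0, 2, 6}  B2 = {0, 2, 4}  B3 = {0, 4, 5}  B4 = {0, 1, 5}  B5 = {0, 1, 3}
Tree: B1–B2, B2–B3, B3–B4, B4–B5
The largest bag has 3 vertices, giving width 2; this decomposition certifies tw(G) ≤ 2. For the lower bound, G contains the cycle 0–6–2–4–5–1–3–0, so G is not a forest; only forests have treewidth ≤ 1, hence tw(G) ≥ 2. The upper and lower bounds meet at 2, so that is the treewidth.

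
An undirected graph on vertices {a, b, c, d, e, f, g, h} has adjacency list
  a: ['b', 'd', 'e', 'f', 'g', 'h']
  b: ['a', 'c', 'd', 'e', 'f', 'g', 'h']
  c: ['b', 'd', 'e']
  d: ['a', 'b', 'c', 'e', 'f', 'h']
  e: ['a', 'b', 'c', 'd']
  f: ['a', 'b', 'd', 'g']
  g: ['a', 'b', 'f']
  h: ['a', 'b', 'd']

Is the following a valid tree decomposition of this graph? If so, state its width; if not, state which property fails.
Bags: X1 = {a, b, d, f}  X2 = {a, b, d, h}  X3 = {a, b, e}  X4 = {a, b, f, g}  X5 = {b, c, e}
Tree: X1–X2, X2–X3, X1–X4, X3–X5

No — edge (d,e) lies in no bag.

A tree decomposition must satisfy three properties: every vertex lies in some bag; for every edge, both endpoints lie together in some bag; and for every vertex, the bags containing it form a connected subtree. Here edge (d,e) lies in no bag, so the decomposition is invalid.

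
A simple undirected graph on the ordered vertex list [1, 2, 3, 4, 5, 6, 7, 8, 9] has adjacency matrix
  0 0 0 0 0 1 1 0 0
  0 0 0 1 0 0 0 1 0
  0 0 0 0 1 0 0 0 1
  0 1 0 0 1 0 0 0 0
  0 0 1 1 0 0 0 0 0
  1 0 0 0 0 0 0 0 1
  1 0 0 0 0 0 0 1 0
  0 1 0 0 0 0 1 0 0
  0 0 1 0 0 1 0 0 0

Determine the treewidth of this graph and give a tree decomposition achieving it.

Treewidth 2.
One such decomposition:
Bags: B1 = {1, 7, 8}  B2 = {1, 6, 8}  B3 = {6, 8, 9}  B4 = {3, 8, 9}  B5 = {3, 5, 8}  B6 = {4, 5, 8}  B7 = {2, 4, 8}
Tree: B1–B2, B2–B3, B3–B4, B4–B5, B5–B6, B6–B7

The largest bag has 3 vertices, giving width 2; this decomposition certifies tw(G) ≤ 2. For the lower bound, G contains the cycle 8–7–1–6–9–3–5–4–2–8, so G is not a forest; only forests have treewidth ≤ 1, hence tw(G) ≥ 2. Hence tw(G) = 2 exactly.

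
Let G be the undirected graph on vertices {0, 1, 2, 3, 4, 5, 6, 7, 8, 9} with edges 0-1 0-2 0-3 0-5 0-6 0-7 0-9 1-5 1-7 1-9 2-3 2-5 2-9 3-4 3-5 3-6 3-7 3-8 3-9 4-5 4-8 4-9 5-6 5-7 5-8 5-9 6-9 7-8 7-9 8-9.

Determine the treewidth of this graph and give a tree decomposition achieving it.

Treewidth 4.
One optimal decomposition is:
Bags: B1 = {0, 3, 5, 7, 9}  B2 = {0, 2, 3, 5, 9}  B3 = {0, 1, 5, 7, 9}  B4 = {3, 5, 7, 8, 9}  B5 = {3, 4, 5, 8, 9}  B6 = {0, 3, 5, 6, 9}
Tree: B1–B2, B1–B3, B1–B4, B4–B5, B1–B6

Each bag holds 5 vertices, so the decomposition has width 4, which upper-bounds the treewidth. For the lower bound, the 5 vertices {0, 1, 5, 7, 9} are pairwise adjacent, and any tree decomposition puts a clique entirely inside one bag — forcing width ≥ 4. The upper and lower bounds meet at 4, so that is the treewidth.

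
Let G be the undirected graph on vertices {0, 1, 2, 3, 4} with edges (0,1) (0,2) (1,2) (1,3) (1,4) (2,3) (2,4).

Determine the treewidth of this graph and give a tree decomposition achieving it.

The largest bag has 3 vertices, giving width 2; this decomposition certifies tw(G) ≤ 2. On the other hand G contains the 3-clique {0, 1, 2}. A clique must lie in a single bag of any decomposition, so no decomposition can have width below 2. The upper and lower bounds meet at 2, so that is the treewidth.

Treewidth 2.
Bags: B1 = {1, 2, 3}  B2 = {1, 2, 4}  B3 = {0, 1, 2}
Tree: B1–B2, B2–B3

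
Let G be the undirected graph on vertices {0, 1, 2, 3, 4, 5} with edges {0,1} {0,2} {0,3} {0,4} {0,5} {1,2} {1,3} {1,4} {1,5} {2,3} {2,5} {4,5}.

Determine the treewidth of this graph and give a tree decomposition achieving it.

Treewidth 3.
Bags: B1 = {0, 1, 2, 3}  B2 = {0, 1, 2, 5}  B3 = {0, 1, 4, 5}
Tree: B1–B2, B2–B3

Each bag holds 4 vertices, so the decomposition has width 3, which upper-bounds the treewidth. Conversely, {0, 1, 2, 3} is a clique of size 4, and the vertices of any clique must share a bag in every tree decomposition; so some bag has ≥ 4 vertices and tw(G) ≥ 3. Combining the bounds, tw(G) = 3.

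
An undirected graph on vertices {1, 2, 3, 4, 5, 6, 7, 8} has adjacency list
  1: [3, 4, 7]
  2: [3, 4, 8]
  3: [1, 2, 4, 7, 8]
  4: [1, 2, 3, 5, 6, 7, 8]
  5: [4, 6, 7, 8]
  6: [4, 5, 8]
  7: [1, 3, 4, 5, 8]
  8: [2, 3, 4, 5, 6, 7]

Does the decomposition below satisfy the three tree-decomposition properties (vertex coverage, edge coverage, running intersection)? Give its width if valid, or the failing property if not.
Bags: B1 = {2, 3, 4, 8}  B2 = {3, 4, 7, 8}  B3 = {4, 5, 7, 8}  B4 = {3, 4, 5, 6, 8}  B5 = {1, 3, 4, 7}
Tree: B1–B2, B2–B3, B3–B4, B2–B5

No — bags containing vertex 3 are not connected in the tree.

A tree decomposition must satisfy three properties: every vertex lies in some bag; for every edge, both endpoints lie together in some bag; and for every vertex, the bags containing it form a connected subtree. Here bags containing vertex 3 are not connected in the tree, so the decomposition is invalid.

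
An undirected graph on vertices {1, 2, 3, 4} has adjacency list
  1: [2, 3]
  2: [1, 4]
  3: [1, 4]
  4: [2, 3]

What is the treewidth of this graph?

2

A width-2 tree decomposition is:
Bags: B1 = {2, 3, 4}  B2 = {1, 2, 3}
Tree: B1–B2
Every bag has size at most 3, so the width is 3 − 1 = 2 and tw(G) ≤ 2. The edges 3–4–2–1–3 form a cycle, so G is not a tree and its treewidth is at least 2. Hence tw(G) = 2 exactly.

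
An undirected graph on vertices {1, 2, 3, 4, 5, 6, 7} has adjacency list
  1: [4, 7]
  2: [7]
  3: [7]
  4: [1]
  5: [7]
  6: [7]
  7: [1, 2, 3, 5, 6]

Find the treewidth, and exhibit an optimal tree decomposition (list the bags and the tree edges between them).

Every bag has size at most 2, so the width is 2 − 1 = 1 and tw(G) ≤ 1. Any graph with an edge has treewidth ≥ 1, and G has the edge 2–7. Combining the bounds, tw(G) = 1.

Treewidth 1.
Bags: B1 = {2, 7}  B2 = {3, 7}  B3 = {6, 7}  B4 = {5, 7}  B5 = {1, 7}  B6 = {1, 4}
Tree: B1–B2, B2–B3, B2–B4, B3–B5, B5–B6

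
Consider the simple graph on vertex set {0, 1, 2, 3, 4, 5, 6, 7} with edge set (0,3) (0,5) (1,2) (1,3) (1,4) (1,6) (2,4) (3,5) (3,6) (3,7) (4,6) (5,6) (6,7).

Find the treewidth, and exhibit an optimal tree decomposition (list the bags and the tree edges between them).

Treewidth 2.
One such decomposition:
Bags: B1 = {1, 3, 6}  B2 = {3, 5, 6}  B3 = {1, 4, 6}  B4 = {0, 3, 5}  B5 = {3, 6, 7}  B6 = {1, 2, 4}
Tree: B1–B2, B1–B3, B2–B4, B1–B5, B3–B6

The largest bag has 3 vertices, giving width 2; this decomposition certifies tw(G) ≤ 2. Conversely, {1, 2, 4} is a clique of size 3, and the vertices of any clique must share a bag in every tree decomposition; so some bag has ≥ 3 vertices and tw(G) ≥ 2. Hence tw(G) = 2 exactly.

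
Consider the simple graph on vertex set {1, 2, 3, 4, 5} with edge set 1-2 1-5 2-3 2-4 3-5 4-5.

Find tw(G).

A width-2 tree decomposition is:
Bags: B1 = {2, 4, 5}  B2 = {2, 3, 5}  B3 = {1, 2, 5}
Tree: B1–B2, B2–B3
The largest bag has 3 vertices, giving width 2; this decomposition certifies tw(G) ≤ 2. Since 2–4–5–3–2 is a cycle in G, G is not acyclic. Forests are exactly the graphs of treewidth ≤ 1, so tw(G) ≥ 2. The upper and lower bounds meet at 2, so that is the treewidth.

2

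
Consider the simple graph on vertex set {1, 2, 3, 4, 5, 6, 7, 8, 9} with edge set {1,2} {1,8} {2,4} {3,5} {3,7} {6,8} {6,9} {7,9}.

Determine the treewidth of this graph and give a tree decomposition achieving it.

Treewidth 1.
One optimal decomposition is:
Bags: B1 = {3, 5}  B2 = {3, 7}  B3 = {7, 9}  B4 = {6, 9}  B5 = {6, 8}  B6 = {1, 8}  B7 = {1, 2}  B8 = {2, 4}
Tree: B1–B2, B2–B3, B3–B4, B4–B5, B5–B6, B6–B7, B7–B8

The largest bag has 2 vertices, giving width 1; this decomposition certifies tw(G) ≤ 1. Any graph with an edge has treewidth ≥ 1, and G has the edge 5–3. Hence tw(G) = 1 exactly.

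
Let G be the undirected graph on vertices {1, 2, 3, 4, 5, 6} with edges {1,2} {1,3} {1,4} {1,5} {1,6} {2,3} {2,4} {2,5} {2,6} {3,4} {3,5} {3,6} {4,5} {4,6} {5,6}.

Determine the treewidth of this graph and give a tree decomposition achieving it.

Treewidth 5.
One optimal decomposition is:
Bags: B1 = {1, 2, 3, 4, 5, 6}
Tree: (single bag)

A single bag containing all 6 vertices is trivially a valid decomposition of width 5. Conversely, {1, 2, 3, 4, 5, 6} is a clique of size 6, and the vertices of any clique must share a bag in every tree decomposition; so some bag has ≥ 6 vertices and tw(G) ≥ 5. Therefore the treewidth is 5.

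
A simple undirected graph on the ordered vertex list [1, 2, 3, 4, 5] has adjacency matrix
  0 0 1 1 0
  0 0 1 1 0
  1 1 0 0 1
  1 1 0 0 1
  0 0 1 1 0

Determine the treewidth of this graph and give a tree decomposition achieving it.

Treewidth 2.
One such decomposition:
Bags: B1 = {3, 4, 5}  B2 = {1, 3, 4}  B3 = {2, 3, 4}
Tree: B1–B2, B2–B3

The largest bag has 3 vertices, giving width 2; this decomposition certifies tw(G) ≤ 2. For the lower bound, G contains the cycle 3–5–4–1–3, so G is not a forest; only forests have treewidth ≤ 1, hence tw(G) ≥ 2. Combining the bounds, tw(G) = 2.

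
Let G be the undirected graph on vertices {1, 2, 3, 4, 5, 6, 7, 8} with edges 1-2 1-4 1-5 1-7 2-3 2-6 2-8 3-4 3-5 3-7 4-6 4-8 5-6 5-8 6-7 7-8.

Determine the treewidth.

4

A width-4 tree decomposition is:
Bags: B1 = {1, 2, 4, 5, 7}  B2 = {2, 3, 4, 5, 7}  B3 = {2, 4, 5, 7, 8}  B4 = {2, 4, 5, 6, 7}
Tree: B1–B2, B2–B3, B3–B4
Each bag holds 5 vertices, so the decomposition has width 4, which upper-bounds the treewidth. For the lower bound: the 5 vertex sets {1,2}, {3,7}, {4,8}, {5}, {6} are disjoint, each induces a connected subgraph, and every pair is joined by at least one edge of G. Contracting each set to a single vertex therefore yields K_{5} as a minor, and since treewidth is minor-monotone, tw(G) ≥ tw(K_{5}) = 4. Hence tw(G) = 4 exactly.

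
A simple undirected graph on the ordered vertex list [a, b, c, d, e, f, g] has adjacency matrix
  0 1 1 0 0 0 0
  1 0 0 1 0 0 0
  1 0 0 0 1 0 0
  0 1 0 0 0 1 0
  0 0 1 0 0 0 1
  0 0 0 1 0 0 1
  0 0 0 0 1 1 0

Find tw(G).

A width-2 tree decomposition is:
Bags: B1 = {c, e, g}  B2 = {a, c, g}  B3 = {a, b, g}  B4 = {b, d, g}  B5 = {d, f, g}
Tree: B1–B2, B2–B3, B3–B4, B4–B5
The largest bag has 3 vertices, giving width 2; this decomposition certifies tw(G) ≤ 2. For the lower bound, G contains the cycle g–e–c–a–b–d–f–g, so G is not a forest; only forests have treewidth ≤ 1, hence tw(G) ≥ 2. Therefore the treewidth is 2.

2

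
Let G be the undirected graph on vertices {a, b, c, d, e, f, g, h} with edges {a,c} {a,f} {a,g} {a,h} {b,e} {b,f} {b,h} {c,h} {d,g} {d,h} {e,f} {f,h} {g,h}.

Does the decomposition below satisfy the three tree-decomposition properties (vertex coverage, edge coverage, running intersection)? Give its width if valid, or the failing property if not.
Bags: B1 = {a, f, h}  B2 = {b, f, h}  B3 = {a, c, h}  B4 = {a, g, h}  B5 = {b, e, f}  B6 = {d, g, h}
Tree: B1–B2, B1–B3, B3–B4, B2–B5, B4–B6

Vertex coverage: the bags together contain {a, b, c, d, e, f, g, h}, the full vertex set. Edge coverage: each edge of G has both endpoints in at least one bag. Running intersection: for every vertex, the bags containing it form a connected subtree. All three properties hold, so this is a valid tree decomposition of width max|bag| − 1 = 2, and hence tw(G) ≤ 2.

Yes; width 2.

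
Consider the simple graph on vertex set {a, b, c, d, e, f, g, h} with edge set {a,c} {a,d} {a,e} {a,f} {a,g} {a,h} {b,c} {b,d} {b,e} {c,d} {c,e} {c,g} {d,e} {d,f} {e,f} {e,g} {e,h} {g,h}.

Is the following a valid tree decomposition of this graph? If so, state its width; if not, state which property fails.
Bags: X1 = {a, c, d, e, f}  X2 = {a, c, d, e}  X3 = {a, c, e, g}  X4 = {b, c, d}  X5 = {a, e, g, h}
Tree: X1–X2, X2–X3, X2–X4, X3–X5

A tree decomposition must satisfy three properties: every vertex lies in some bag; for every edge, both endpoints lie together in some bag; and for every vertex, the bags containing it form a connected subtree. Here edge (e,b) lies in no bag, so the decomposition is invalid.

No — edge (e,b) lies in no bag.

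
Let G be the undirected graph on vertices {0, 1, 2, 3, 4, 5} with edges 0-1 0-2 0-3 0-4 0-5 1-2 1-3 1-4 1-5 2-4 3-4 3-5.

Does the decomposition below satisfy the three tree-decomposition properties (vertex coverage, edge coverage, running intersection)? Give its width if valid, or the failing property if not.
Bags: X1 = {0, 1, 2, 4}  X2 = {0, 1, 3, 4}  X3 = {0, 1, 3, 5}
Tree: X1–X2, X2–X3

Yes; width 3.

Checking the three conditions: (i) the bags cover all of {0, 1, 2, 3, 4, 5}; (ii) for each edge, some bag contains both endpoints; (iii) the bags containing any fixed vertex form a subtree. All hold, so the decomposition is valid with width 4 − 1 = 3.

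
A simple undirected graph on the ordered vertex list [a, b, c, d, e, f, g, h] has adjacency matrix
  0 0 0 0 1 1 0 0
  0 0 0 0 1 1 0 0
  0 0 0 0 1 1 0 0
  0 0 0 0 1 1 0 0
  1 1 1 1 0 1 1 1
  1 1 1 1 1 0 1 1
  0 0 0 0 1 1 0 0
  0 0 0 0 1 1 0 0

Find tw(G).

2

A width-2 tree decomposition is:
Bags: B1 = {a, e, f}  B2 = {d, e, f}  B3 = {e, f, h}  B4 = {b, e, f}  B5 = {e, f, g}  B6 = {c, e, f}
Tree: B1–B2, B1–B3, B1–B4, B2–B5, B5–B6
Every bag has size at most 3, so the width is 3 − 1 = 2 and tw(G) ≤ 2. Conversely, {d, e, f} is a clique of size 3, and the vertices of any clique must share a bag in every tree decomposition; so some bag has ≥ 3 vertices and tw(G) ≥ 2. The upper and lower bounds meet at 2, so that is the treewidth.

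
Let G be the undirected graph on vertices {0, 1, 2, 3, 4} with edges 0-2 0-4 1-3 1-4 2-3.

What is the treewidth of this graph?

2

A width-2 tree decomposition is:
Bags: B1 = {1, 2, 3}  B2 = {1, 2, 4}  B3 = {0, 2, 4}
Tree: B1–B2, B2–B3
Each bag holds 3 vertices, so the decomposition has width 2, which upper-bounds the treewidth. Since 2–3–1–4–0–2 is a cycle in G, G is not acyclic. Forests are exactly the graphs of treewidth ≤ 1, so tw(G) ≥ 2. The upper and lower bounds meet at 2, so that is the treewidth.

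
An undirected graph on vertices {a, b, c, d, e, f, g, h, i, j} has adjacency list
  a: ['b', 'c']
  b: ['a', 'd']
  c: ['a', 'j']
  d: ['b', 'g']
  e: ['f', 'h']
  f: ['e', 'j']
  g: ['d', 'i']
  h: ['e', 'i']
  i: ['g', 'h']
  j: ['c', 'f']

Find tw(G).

2

A width-2 tree decomposition is:
Bags: B1 = {g, h, i}  B2 = {e, g, h}  B3 = {e, f, g}  B4 = {f, g, j}  B5 = {c, g, j}  B6 = {a, c, g}  B7 = {a, b, g}  B8 = {b, d, g}
Tree: B1–B2, B2–B3, B3–B4, B4–B5, B5–B6, B6–B7, B7–B8
Each bag holds 3 vertices, so the decomposition has width 2, which upper-bounds the treewidth. For the lower bound, G contains the cycle g–i–h–e–f–j–c–a–b–d–g, so G is not a forest; only forests have treewidth ≤ 1, hence tw(G) ≥ 2. Combining the bounds, tw(G) = 2.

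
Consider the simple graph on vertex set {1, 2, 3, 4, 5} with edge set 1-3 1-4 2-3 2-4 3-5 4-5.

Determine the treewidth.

A width-2 tree decomposition is:
Bags: B1 = {3, 4, 5}  B2 = {1, 3, 4}  B3 = {2, 3, 4}
Tree: B1–B2, B2–B3
The largest bag has 3 vertices, giving width 2; this decomposition certifies tw(G) ≤ 2. For the lower bound, G contains the cycle 4–5–3–1–4, so G is not a forest; only forests have treewidth ≤ 1, hence tw(G) ≥ 2. The upper and lower bounds meet at 2, so that is the treewidth.

2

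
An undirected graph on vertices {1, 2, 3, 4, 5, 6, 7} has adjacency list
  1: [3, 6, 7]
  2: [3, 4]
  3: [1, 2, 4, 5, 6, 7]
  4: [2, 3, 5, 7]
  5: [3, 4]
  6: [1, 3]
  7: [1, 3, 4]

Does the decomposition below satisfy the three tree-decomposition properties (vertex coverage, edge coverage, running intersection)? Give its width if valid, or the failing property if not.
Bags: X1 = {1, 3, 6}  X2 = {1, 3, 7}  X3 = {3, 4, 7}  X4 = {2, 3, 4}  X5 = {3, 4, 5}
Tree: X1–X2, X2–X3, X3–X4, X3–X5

Checking the three conditions: (i) the bags cover all of {1, 2, 3, 4, 5, 6, 7}; (ii) for each edge, some bag contains both endpoints; (iii) the bags containing any fixed vertex form a subtree. All hold, so the decomposition is valid with width 3 − 1 = 2.

Yes; width 2.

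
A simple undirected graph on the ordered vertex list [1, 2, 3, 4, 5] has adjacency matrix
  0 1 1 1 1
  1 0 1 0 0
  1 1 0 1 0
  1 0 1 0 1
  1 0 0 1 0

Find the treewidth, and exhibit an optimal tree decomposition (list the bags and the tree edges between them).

Treewidth 2.
One such decomposition:
Bags: B1 = {1, 4, 5}  B2 = {1, 3, 4}  B3 = {1, 2, 3}
Tree: B1–B2, B2–B3

Every bag has size at most 3, so the width is 3 − 1 = 2 and tw(G) ≤ 2. On the other hand G contains the 3-clique {1, 2, 3}. A clique must lie in a single bag of any decomposition, so no decomposition can have width below 2. The upper and lower bounds meet at 2, so that is the treewidth.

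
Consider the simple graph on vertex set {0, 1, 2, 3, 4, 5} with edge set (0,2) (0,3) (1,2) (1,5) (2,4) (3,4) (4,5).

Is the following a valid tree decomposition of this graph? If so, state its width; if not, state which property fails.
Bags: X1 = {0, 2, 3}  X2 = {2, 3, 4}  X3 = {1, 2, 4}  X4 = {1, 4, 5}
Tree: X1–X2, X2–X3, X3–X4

Checking the three conditions: (i) the bags cover all of {0, 1, 2, 3, 4, 5}; (ii) for each edge, some bag contains both endpoints; (iii) the bags containing any fixed vertex form a subtree. All hold, so the decomposition is valid with width 3 − 1 = 2.

Yes; width 2.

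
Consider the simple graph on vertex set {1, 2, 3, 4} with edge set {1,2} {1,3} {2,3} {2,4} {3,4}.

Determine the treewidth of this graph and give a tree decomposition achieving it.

Treewidth 2.
One such decomposition:
Bags: B1 = {2, 3, 4}  B2 = {1, 2, 3}
Tree: B1–B2

Every bag has size at most 3, so the width is 3 − 1 = 2 and tw(G) ≤ 2. For the lower bound, the 3 vertices {1, 2, 3} are pairwise adjacent, and any tree decomposition puts a clique entirely inside one bag — forcing width ≥ 2. Therefore the treewidth is 2.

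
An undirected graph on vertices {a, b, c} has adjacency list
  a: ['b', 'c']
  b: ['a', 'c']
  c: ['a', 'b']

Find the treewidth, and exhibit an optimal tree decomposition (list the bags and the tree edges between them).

With just one bag of size 3, the width is 3 − 1 = 2, so tw(G) ≤ 2. On the other hand G contains the 3-clique {a, b, c}. A clique must lie in a single bag of any decomposition, so no decomposition can have width below 2. The upper and lower bounds meet at 2, so that is the treewidth.

Treewidth 2.
One such decomposition:
Bags: B1 = {a, b, c}
Tree: (single bag)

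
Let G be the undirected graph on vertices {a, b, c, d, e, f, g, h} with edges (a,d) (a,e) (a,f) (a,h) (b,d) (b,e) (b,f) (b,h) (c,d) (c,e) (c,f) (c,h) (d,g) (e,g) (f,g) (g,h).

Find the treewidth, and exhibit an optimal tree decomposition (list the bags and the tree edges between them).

Treewidth 4.
Bags: B1 = {d, e, f, g, h}  B2 = {a, d, e, f, h}  B3 = {c, d, e, f, h}  B4 = {b, d, e, f, h}
Tree: B1–B2, B2–B3, B3–B4

The largest bag has 5 vertices, giving width 4; this decomposition certifies tw(G) ≤ 4. For the lower bound: the 5 vertex sets {d,g}, {a,f}, {c,h}, {e}, {b} are disjoint, each induces a connected subgraph, and every pair is joined by at least one edge of G. Contracting each set to a single vertex therefore yields K_{5} as a minor, and since treewidth is minor-monotone, tw(G) ≥ tw(K_{5}) = 4. Therefore the treewidth is 4.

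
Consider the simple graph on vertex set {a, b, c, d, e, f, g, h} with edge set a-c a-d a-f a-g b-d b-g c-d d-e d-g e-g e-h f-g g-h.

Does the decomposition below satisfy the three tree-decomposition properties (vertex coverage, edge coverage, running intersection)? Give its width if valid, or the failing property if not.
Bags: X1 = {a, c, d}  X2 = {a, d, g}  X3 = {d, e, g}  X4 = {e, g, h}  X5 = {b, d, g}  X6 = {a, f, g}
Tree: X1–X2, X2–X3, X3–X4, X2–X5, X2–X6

Vertex coverage: the bags together contain {a, b, c, d, e, f, g, h}, the full vertex set. Edge coverage: each edge of G has both endpoints in at least one bag. Running intersection: for every vertex, the bags containing it form a connected subtree. All three properties hold, so this is a valid tree decomposition of width max|bag| − 1 = 2, and hence tw(G) ≤ 2.

Yes; width 2.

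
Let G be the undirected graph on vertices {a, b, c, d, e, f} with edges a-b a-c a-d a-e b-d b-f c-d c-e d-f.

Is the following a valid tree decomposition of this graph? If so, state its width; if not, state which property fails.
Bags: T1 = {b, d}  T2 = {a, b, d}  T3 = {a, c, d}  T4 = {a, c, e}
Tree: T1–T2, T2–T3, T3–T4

No — vertex f appears in no bag.

A tree decomposition must satisfy three properties: every vertex lies in some bag; for every edge, both endpoints lie together in some bag; and for every vertex, the bags containing it form a connected subtree. Here vertex f appears in no bag, so the decomposition is invalid.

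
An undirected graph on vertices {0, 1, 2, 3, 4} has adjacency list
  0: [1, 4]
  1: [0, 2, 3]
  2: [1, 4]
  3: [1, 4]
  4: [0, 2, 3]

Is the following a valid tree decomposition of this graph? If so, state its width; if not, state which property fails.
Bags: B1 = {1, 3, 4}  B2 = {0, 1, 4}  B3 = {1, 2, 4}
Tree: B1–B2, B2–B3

Checking the three conditions: (i) the bags cover all of {0, 1, 2, 3, 4}; (ii) for each edge, some bag contains both endpoints; (iii) the bags containing any fixed vertex form a subtree. All hold, so the decomposition is valid with width 3 − 1 = 2.

Yes; width 2.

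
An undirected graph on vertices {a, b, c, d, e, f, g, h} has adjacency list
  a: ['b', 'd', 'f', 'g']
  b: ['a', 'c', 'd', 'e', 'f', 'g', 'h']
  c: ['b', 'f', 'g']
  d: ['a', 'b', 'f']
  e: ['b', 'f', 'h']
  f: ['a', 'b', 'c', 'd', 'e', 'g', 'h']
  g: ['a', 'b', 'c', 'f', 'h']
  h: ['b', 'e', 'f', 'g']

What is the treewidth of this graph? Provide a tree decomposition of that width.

Each bag holds 4 vertices, so the decomposition has width 3, which upper-bounds the treewidth. Conversely, {a, b, d, f} is a clique of size 4, and the vertices of any clique must share a bag in every tree decomposition; so some bag has ≥ 4 vertices and tw(G) ≥ 3. Hence tw(G) = 3 exactly.

Treewidth 3.
Bags: B1 = {b, f, g, h}  B2 = {a, b, f, g}  B3 = {b, c, f, g}  B4 = {a, b, d, f}  B5 = {b, e, f, h}
Tree: B1–B2, B2–B3, B2–B4, B1–B5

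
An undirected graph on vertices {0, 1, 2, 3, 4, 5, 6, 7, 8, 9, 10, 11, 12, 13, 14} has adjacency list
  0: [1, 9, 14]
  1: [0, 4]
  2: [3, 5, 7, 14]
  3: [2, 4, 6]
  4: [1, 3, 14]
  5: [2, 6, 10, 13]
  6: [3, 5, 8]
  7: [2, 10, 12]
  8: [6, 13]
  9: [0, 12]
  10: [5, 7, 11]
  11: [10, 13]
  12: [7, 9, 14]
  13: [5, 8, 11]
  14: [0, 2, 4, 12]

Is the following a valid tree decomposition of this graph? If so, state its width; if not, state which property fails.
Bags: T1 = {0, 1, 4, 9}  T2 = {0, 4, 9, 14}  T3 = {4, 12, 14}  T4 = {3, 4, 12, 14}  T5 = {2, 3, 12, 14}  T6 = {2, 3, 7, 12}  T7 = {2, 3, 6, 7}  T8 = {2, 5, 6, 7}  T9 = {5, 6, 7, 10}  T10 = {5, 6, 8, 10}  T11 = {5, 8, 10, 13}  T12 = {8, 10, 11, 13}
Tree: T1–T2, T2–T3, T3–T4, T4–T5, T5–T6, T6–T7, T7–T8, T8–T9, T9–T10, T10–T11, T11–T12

No — edge (9,12) lies in no bag.

A tree decomposition must satisfy three properties: every vertex lies in some bag; for every edge, both endpoints lie together in some bag; and for every vertex, the bags containing it form a connected subtree. Here edge (9,12) lies in no bag, so the decomposition is invalid.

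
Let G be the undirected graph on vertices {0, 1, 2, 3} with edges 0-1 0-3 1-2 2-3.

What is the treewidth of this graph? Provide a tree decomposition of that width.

Treewidth 2.
Bags: B1 = {1, 2, 3}  B2 = {0, 1, 3}
Tree: B1–B2

The largest bag has 3 vertices, giving width 2; this decomposition certifies tw(G) ≤ 2. The edges 1–2–3–0–1 form a cycle, so G is not a tree and its treewidth is at least 2. The upper and lower bounds meet at 2, so that is the treewidth.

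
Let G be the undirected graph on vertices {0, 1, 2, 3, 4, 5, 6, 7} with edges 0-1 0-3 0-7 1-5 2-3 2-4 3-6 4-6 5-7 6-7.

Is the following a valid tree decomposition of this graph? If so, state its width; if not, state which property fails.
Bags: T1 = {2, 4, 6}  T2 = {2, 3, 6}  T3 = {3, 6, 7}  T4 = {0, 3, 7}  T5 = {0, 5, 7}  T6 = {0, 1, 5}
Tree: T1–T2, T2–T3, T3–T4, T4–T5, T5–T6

Yes; width 2.

Checking the three conditions: (i) the bags cover all of {0, 1, 2, 3, 4, 5, 6, 7}; (ii) for each edge, some bag contains both endpoints; (iii) the bags containing any fixed vertex form a subtree. All hold, so the decomposition is valid with width 3 − 1 = 2.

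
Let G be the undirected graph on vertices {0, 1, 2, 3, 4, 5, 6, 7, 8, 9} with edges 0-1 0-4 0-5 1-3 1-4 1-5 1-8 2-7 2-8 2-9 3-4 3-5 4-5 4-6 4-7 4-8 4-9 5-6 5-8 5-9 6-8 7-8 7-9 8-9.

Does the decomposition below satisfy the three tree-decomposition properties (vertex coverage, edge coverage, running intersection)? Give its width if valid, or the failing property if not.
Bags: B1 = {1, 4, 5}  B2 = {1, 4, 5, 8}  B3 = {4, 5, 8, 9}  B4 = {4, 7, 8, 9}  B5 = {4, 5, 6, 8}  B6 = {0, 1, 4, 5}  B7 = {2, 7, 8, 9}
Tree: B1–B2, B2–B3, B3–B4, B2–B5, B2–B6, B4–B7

No — vertex 3 appears in no bag.

A tree decomposition must satisfy three properties: every vertex lies in some bag; for every edge, both endpoints lie together in some bag; and for every vertex, the bags containing it form a connected subtree. Here vertex 3 appears in no bag, so the decomposition is invalid.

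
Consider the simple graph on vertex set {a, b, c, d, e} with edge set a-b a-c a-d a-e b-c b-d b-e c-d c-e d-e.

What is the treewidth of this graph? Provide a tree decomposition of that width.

With just one bag of size 5, the width is 5 − 1 = 4, so tw(G) ≤ 4. For the lower bound, the 5 vertices {a, b, c, d, e} are pairwise adjacent, and any tree decomposition puts a clique entirely inside one bag — forcing width ≥ 4. Combining the bounds, tw(G) = 4.

Treewidth 4.
Bags: B1 = {a, b, c, d, e}
Tree: (single bag)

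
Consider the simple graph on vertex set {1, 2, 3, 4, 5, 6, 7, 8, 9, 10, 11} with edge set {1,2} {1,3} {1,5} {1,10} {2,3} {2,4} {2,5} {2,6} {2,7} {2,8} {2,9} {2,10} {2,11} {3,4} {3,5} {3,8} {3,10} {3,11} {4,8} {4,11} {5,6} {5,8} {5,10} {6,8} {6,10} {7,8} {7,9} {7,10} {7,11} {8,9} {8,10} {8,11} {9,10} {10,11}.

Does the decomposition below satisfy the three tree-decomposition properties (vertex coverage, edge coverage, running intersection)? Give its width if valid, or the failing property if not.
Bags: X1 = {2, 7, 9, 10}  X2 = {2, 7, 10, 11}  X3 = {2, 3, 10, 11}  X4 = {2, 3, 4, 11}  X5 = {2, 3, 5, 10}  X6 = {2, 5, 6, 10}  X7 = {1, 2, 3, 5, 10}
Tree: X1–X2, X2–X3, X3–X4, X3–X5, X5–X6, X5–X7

No — vertex 8 appears in no bag.

A tree decomposition must satisfy three properties: every vertex lies in some bag; for every edge, both endpoints lie together in some bag; and for every vertex, the bags containing it form a connected subtree. Here vertex 8 appears in no bag, so the decomposition is invalid.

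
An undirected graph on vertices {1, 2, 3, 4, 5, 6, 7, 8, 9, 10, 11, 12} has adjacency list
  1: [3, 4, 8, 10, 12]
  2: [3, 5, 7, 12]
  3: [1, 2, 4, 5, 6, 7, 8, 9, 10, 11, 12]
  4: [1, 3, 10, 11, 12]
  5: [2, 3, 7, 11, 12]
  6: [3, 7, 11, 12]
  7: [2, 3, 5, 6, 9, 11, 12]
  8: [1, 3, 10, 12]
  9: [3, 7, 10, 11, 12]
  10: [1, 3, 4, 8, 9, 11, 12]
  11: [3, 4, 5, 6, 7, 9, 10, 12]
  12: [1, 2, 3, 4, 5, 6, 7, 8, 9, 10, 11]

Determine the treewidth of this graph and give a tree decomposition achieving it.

Treewidth 4.
One optimal decomposition is:
Bags: B1 = {3, 7, 9, 11, 12}  B2 = {3, 5, 7, 11, 12}  B3 = {3, 9, 10, 11, 12}  B4 = {2, 3, 5, 7, 12}  B5 = {3, 6, 7, 11, 12}  B6 = {3, 4, 10, 11, 12}  B7 = {1, 3, 4, 10, 12}  B8 = {1, 3, 8, 10, 12}
Tree: B1–B2, B1–B3, B2–B4, B2–B5, B3–B6, B6–B7, B7–B8

The largest bag has 5 vertices, giving width 4; this decomposition certifies tw(G) ≤ 4. Conversely, {1, 3, 8, 10, 12} is a clique of size 5, and the vertices of any clique must share a bag in every tree decomposition; so some bag has ≥ 5 vertices and tw(G) ≥ 4. Hence tw(G) = 4 exactly.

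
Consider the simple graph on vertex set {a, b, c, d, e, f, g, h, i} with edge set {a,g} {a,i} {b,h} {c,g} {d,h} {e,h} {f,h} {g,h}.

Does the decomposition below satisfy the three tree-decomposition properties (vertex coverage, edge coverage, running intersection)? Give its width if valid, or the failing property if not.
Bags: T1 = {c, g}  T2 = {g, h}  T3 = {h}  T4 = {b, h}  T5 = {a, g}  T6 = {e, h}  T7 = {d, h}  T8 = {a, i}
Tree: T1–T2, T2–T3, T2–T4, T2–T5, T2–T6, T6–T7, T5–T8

A tree decomposition must satisfy three properties: every vertex lies in some bag; for every edge, both endpoints lie together in some bag; and for every vertex, the bags containing it form a connected subtree. Here vertex f appears in no bag, so the decomposition is invalid.

No — vertex f appears in no bag.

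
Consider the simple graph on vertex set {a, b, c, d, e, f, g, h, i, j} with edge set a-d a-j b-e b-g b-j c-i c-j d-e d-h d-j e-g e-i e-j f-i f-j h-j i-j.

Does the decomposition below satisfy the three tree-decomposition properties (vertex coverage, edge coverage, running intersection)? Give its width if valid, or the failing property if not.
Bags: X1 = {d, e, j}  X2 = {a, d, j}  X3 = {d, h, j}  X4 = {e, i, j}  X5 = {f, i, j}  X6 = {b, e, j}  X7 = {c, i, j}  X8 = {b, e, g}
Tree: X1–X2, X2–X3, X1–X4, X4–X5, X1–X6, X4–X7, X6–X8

Yes; width 2.

Vertex coverage: the bags together contain {a, b, c, d, e, f, g, h, i, j}, the full vertex set. Edge coverage: each edge of G has both endpoints in at least one bag. Running intersection: for every vertex, the bags containing it form a connected subtree. All three properties hold, so this is a valid tree decomposition of width max|bag| − 1 = 2, and hence tw(G) ≤ 2.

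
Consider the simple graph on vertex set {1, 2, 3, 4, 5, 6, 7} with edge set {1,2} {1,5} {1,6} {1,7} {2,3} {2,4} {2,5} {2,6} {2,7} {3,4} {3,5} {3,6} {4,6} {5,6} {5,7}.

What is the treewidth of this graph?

A width-3 tree decomposition is:
Bags: B1 = {1, 2, 5, 6}  B2 = {2, 3, 5, 6}  B3 = {1, 2, 5, 7}  B4 = {2, 3, 4, 6}
Tree: B1–B2, B1–B3, B2–B4
Each bag holds 4 vertices, so the decomposition has width 3, which upper-bounds the treewidth. On the other hand G contains the 4-clique {2, 3, 4, 6}. A clique must lie in a single bag of any decomposition, so no decomposition can have width below 3. Therefore the treewidth is 3.

3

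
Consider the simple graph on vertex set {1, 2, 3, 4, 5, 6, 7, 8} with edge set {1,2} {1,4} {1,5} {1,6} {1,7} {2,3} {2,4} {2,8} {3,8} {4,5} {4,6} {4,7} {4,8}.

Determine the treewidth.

A width-2 tree decomposition is:
Bags: B1 = {1, 2, 4}  B2 = {1, 4, 5}  B3 = {1, 4, 7}  B4 = {2, 4, 8}  B5 = {2, 3, 8}  B6 = {1, 4, 6}
Tree: B1–B2, B1–B3, B1–B4, B4–B5, B2–B6
Every bag has size at most 3, so the width is 3 − 1 = 2 and tw(G) ≤ 2. Conversely, {2, 3, 8} is a clique of size 3, and the vertices of any clique must share a bag in every tree decomposition; so some bag has ≥ 3 vertices and tw(G) ≥ 2. Hence tw(G) = 2 exactly.

2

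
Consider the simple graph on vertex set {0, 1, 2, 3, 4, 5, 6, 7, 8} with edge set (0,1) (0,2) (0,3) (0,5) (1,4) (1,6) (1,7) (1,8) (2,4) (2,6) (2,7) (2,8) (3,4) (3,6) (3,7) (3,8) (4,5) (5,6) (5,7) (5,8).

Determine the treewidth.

4

A width-4 tree decomposition is:
Bags: B1 = {1, 2, 3, 4, 5}  B2 = {1, 2, 3, 5, 6}  B3 = {1, 2, 3, 5, 8}  B4 = {0, 1, 2, 3, 5}  B5 = {1, 2, 3, 5, 7}
Tree: B1–B2, B2–B3, B3–B4, B4–B5
Every bag has size at most 5, so the width is 5 − 1 = 4 and tw(G) ≤ 4. For the lower bound: the 5 vertex sets {2,4}, {5,6}, {3,8}, {1}, {0} are disjoint, each induces a connected subgraph, and every pair is joined by at least one edge of G. Contracting each set to a single vertex therefore yields K_{5} as a minor, and since treewidth is minor-monotone, tw(G) ≥ tw(K_{5}) = 4. The upper and lower bounds meet at 4, so that is the treewidth.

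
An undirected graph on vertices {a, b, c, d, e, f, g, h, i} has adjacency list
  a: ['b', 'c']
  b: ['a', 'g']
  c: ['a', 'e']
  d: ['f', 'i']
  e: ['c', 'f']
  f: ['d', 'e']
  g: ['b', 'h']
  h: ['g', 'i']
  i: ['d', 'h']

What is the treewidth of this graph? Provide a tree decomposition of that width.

Treewidth 2.
One optimal decomposition is:
Bags: B1 = {d, h, i}  B2 = {d, g, h}  B3 = {b, d, g}  B4 = {a, b, d}  B5 = {a, c, d}  B6 = {c, d, e}  B7 = {d, e, f}
Tree: B1–B2, B2–B3, B3–B4, B4–B5, B5–B6, B6–B7

Each bag holds 3 vertices, so the decomposition has width 2, which upper-bounds the treewidth. The edges d–i–h–g–b–a–c–e–f–d form a cycle, so G is not a tree and its treewidth is at least 2. Hence tw(G) = 2 exactly.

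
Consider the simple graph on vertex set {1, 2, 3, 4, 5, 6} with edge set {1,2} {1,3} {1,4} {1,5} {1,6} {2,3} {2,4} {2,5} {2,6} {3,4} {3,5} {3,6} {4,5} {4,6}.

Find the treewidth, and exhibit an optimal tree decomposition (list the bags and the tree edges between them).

Treewidth 4.
Bags: B1 = {1, 2, 3, 4, 5}  B2 = {1, 2, 3, 4, 6}
Tree: B1–B2

Every bag has size at most 5, so the width is 5 − 1 = 4 and tw(G) ≤ 4. Conversely, {1, 2, 3, 4, 5} is a clique of size 5, and the vertices of any clique must share a bag in every tree decomposition; so some bag has ≥ 5 vertices and tw(G) ≥ 4. Hence tw(G) = 4 exactly.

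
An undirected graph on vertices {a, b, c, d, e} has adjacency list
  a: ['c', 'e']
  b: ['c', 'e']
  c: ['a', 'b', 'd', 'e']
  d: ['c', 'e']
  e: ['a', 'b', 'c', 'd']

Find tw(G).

2

A width-2 tree decomposition is:
Bags: B1 = {a, c, e}  B2 = {b, c, e}  B3 = {c, d, e}
Tree: B1–B2, B1–B3
The largest bag has 3 vertices, giving width 2; this decomposition certifies tw(G) ≤ 2. For the lower bound, the 3 vertices {c, d, e} are pairwise adjacent, and any tree decomposition puts a clique entirely inside one bag — forcing width ≥ 2. Hence tw(G) = 2 exactly.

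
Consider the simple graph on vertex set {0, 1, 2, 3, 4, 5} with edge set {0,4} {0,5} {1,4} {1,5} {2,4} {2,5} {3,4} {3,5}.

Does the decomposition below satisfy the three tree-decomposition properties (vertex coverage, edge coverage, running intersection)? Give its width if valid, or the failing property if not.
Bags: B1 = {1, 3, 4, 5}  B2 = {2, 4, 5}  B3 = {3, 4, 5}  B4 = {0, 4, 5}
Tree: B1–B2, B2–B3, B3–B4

A tree decomposition must satisfy three properties: every vertex lies in some bag; for every edge, both endpoints lie together in some bag; and for every vertex, the bags containing it form a connected subtree. Here bags containing vertex 3 are not connected in the tree, so the decomposition is invalid.

No — bags containing vertex 3 are not connected in the tree.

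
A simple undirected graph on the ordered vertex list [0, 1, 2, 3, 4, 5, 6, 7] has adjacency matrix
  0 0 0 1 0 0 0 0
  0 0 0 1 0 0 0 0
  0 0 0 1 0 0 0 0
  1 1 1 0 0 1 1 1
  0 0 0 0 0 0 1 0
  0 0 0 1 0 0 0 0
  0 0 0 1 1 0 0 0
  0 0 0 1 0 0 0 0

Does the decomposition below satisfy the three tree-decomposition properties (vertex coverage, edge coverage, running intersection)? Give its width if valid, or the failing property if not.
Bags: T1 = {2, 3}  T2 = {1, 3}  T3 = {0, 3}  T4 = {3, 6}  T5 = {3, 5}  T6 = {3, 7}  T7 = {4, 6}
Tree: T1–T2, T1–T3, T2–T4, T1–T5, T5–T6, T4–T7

Vertex coverage: the bags together contain {0, 1, 2, 3, 4, 5, 6, 7}, the full vertex set. Edge coverage: each edge of G has both endpoints in at least one bag. Running intersection: for every vertex, the bags containing it form a connected subtree. All three properties hold, so this is a valid tree decomposition of width max|bag| − 1 = 1, and hence tw(G) ≤ 1.

Yes; width 1.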